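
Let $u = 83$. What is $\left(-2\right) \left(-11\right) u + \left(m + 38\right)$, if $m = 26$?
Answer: $1890$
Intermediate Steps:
$\left(-2\right) \left(-11\right) u + \left(m + 38\right) = \left(-2\right) \left(-11\right) 83 + \left(26 + 38\right) = 22 \cdot 83 + 64 = 1826 + 64 = 1890$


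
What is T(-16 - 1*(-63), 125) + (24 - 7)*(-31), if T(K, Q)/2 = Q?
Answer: -277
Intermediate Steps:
T(K, Q) = 2*Q
T(-16 - 1*(-63), 125) + (24 - 7)*(-31) = 2*125 + (24 - 7)*(-31) = 250 + 17*(-31) = 250 - 527 = -277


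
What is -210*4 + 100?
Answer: -740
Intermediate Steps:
-210*4 + 100 = -21*40 + 100 = -840 + 100 = -740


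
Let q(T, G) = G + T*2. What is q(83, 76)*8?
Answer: 1936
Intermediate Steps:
q(T, G) = G + 2*T
q(83, 76)*8 = (76 + 2*83)*8 = (76 + 166)*8 = 242*8 = 1936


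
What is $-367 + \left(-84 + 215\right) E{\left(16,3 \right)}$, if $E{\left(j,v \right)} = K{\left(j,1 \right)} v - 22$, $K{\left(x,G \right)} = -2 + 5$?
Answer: $-2070$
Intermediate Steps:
$K{\left(x,G \right)} = 3$
$E{\left(j,v \right)} = -22 + 3 v$ ($E{\left(j,v \right)} = 3 v - 22 = -22 + 3 v$)
$-367 + \left(-84 + 215\right) E{\left(16,3 \right)} = -367 + \left(-84 + 215\right) \left(-22 + 3 \cdot 3\right) = -367 + 131 \left(-22 + 9\right) = -367 + 131 \left(-13\right) = -367 - 1703 = -2070$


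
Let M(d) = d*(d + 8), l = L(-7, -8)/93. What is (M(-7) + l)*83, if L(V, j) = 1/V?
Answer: -378314/651 ≈ -581.13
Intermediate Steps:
l = -1/651 (l = 1/(-7*93) = -1/7*1/93 = -1/651 ≈ -0.0015361)
M(d) = d*(8 + d)
(M(-7) + l)*83 = (-7*(8 - 7) - 1/651)*83 = (-7*1 - 1/651)*83 = (-7 - 1/651)*83 = -4558/651*83 = -378314/651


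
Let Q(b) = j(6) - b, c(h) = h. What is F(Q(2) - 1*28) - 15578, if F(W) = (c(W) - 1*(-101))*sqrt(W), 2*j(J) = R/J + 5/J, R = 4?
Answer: -15578 + 861*I*sqrt(13)/8 ≈ -15578.0 + 388.05*I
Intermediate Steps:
j(J) = 9/(2*J) (j(J) = (4/J + 5/J)/2 = (9/J)/2 = 9/(2*J))
Q(b) = 3/4 - b (Q(b) = (9/2)/6 - b = (9/2)*(1/6) - b = 3/4 - b)
F(W) = sqrt(W)*(101 + W) (F(W) = (W - 1*(-101))*sqrt(W) = (W + 101)*sqrt(W) = (101 + W)*sqrt(W) = sqrt(W)*(101 + W))
F(Q(2) - 1*28) - 15578 = sqrt((3/4 - 1*2) - 1*28)*(101 + ((3/4 - 1*2) - 1*28)) - 15578 = sqrt((3/4 - 2) - 28)*(101 + ((3/4 - 2) - 28)) - 15578 = sqrt(-5/4 - 28)*(101 + (-5/4 - 28)) - 15578 = sqrt(-117/4)*(101 - 117/4) - 15578 = (3*I*sqrt(13)/2)*(287/4) - 15578 = 861*I*sqrt(13)/8 - 15578 = -15578 + 861*I*sqrt(13)/8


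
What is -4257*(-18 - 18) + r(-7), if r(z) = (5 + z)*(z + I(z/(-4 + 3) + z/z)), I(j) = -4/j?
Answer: 153267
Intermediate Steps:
r(z) = (5 + z)*(z - 4/(1 - z)) (r(z) = (5 + z)*(z - 4/(z/(-4 + 3) + z/z)) = (5 + z)*(z - 4/(z/(-1) + 1)) = (5 + z)*(z - 4/(z*(-1) + 1)) = (5 + z)*(z - 4/(-z + 1)) = (5 + z)*(z - 4/(1 - z)))
-4257*(-18 - 18) + r(-7) = -4257*(-18 - 18) + (20 + (-7)³ - 1*(-7) + 4*(-7)²)/(-1 - 7) = -4257*(-36) + (20 - 343 + 7 + 4*49)/(-8) = -473*(-324) - (20 - 343 + 7 + 196)/8 = 153252 - ⅛*(-120) = 153252 + 15 = 153267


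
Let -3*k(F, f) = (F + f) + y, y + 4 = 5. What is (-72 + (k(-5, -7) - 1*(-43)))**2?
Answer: 5776/9 ≈ 641.78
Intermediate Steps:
y = 1 (y = -4 + 5 = 1)
k(F, f) = -1/3 - F/3 - f/3 (k(F, f) = -((F + f) + 1)/3 = -(1 + F + f)/3 = -1/3 - F/3 - f/3)
(-72 + (k(-5, -7) - 1*(-43)))**2 = (-72 + ((-1/3 - 1/3*(-5) - 1/3*(-7)) - 1*(-43)))**2 = (-72 + ((-1/3 + 5/3 + 7/3) + 43))**2 = (-72 + (11/3 + 43))**2 = (-72 + 140/3)**2 = (-76/3)**2 = 5776/9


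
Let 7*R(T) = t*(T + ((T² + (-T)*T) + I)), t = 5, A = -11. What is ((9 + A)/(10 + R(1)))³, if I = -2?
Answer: -2744/274625 ≈ -0.0099918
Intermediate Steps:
R(T) = -10/7 + 5*T/7 (R(T) = (5*(T + ((T² + (-T)*T) - 2)))/7 = (5*(T + ((T² - T²) - 2)))/7 = (5*(T + (0 - 2)))/7 = (5*(T - 2))/7 = (5*(-2 + T))/7 = (-10 + 5*T)/7 = -10/7 + 5*T/7)
((9 + A)/(10 + R(1)))³ = ((9 - 11)/(10 + (-10/7 + (5/7)*1)))³ = (-2/(10 + (-10/7 + 5/7)))³ = (-2/(10 - 5/7))³ = (-2/65/7)³ = (-2*7/65)³ = (-14/65)³ = -2744/274625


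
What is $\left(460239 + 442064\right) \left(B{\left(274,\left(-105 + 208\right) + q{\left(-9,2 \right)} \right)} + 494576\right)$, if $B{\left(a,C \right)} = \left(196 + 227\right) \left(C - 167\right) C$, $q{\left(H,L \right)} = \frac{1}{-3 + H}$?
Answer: $- \frac{33135624064867}{16} \approx -2.071 \cdot 10^{12}$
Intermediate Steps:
$B{\left(a,C \right)} = C \left(-70641 + 423 C\right)$ ($B{\left(a,C \right)} = 423 \left(-167 + C\right) C = \left(-70641 + 423 C\right) C = C \left(-70641 + 423 C\right)$)
$\left(460239 + 442064\right) \left(B{\left(274,\left(-105 + 208\right) + q{\left(-9,2 \right)} \right)} + 494576\right) = \left(460239 + 442064\right) \left(423 \left(\left(-105 + 208\right) + \frac{1}{-3 - 9}\right) \left(-167 + \left(\left(-105 + 208\right) + \frac{1}{-3 - 9}\right)\right) + 494576\right) = 902303 \left(423 \left(103 + \frac{1}{-12}\right) \left(-167 + \left(103 + \frac{1}{-12}\right)\right) + 494576\right) = 902303 \left(423 \left(103 - \frac{1}{12}\right) \left(-167 + \left(103 - \frac{1}{12}\right)\right) + 494576\right) = 902303 \left(423 \cdot \frac{1235}{12} \left(-167 + \frac{1235}{12}\right) + 494576\right) = 902303 \left(423 \cdot \frac{1235}{12} \left(- \frac{769}{12}\right) + 494576\right) = 902303 \left(- \frac{44636605}{16} + 494576\right) = 902303 \left(- \frac{36723389}{16}\right) = - \frac{33135624064867}{16}$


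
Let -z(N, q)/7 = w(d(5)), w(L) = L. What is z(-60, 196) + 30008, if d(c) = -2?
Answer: 30022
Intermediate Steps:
z(N, q) = 14 (z(N, q) = -7*(-2) = 14)
z(-60, 196) + 30008 = 14 + 30008 = 30022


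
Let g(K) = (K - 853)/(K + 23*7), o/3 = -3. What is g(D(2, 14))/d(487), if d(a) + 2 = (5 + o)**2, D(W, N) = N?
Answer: -839/2450 ≈ -0.34245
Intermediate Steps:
o = -9 (o = 3*(-3) = -9)
d(a) = 14 (d(a) = -2 + (5 - 9)**2 = -2 + (-4)**2 = -2 + 16 = 14)
g(K) = (-853 + K)/(161 + K) (g(K) = (-853 + K)/(K + 161) = (-853 + K)/(161 + K))
g(D(2, 14))/d(487) = ((-853 + 14)/(161 + 14))/14 = (-839/175)*(1/14) = ((1/175)*(-839))*(1/14) = -839/175*1/14 = -839/2450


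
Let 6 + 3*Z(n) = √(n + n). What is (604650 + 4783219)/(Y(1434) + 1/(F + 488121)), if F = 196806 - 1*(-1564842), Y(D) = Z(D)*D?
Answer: 78211755012264964217151/3275102516718854213351 + 26070585008128808289804*√717/3275102516718854213351 ≈ 237.03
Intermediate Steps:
Z(n) = -2 + √2*√n/3 (Z(n) = -2 + √(n + n)/3 = -2 + √(2*n)/3 = -2 + (√2*√n)/3 = -2 + √2*√n/3)
Y(D) = D*(-2 + √2*√D/3) (Y(D) = (-2 + √2*√D/3)*D = D*(-2 + √2*√D/3))
F = 1761648 (F = 196806 + 1564842 = 1761648)
(604650 + 4783219)/(Y(1434) + 1/(F + 488121)) = (604650 + 4783219)/((⅓)*1434*(-6 + √2*√1434) + 1/(1761648 + 488121)) = 5387869/((⅓)*1434*(-6 + 2*√717) + 1/2249769) = 5387869/((-2868 + 956*√717) + 1/2249769) = 5387869/(-6452337491/2249769 + 956*√717)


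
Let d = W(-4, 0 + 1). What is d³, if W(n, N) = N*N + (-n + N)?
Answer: 216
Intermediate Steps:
W(n, N) = N + N² - n (W(n, N) = N² + (N - n) = N + N² - n)
d = 6 (d = (0 + 1) + (0 + 1)² - 1*(-4) = 1 + 1² + 4 = 1 + 1 + 4 = 6)
d³ = 6³ = 216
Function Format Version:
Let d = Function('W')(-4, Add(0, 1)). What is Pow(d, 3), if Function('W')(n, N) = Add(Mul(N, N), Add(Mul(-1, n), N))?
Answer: 216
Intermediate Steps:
Function('W')(n, N) = Add(N, Pow(N, 2), Mul(-1, n)) (Function('W')(n, N) = Add(Pow(N, 2), Add(N, Mul(-1, n))) = Add(N, Pow(N, 2), Mul(-1, n)))
d = 6 (d = Add(Add(0, 1), Pow(Add(0, 1), 2), Mul(-1, -4)) = Add(1, Pow(1, 2), 4) = Add(1, 1, 4) = 6)
Pow(d, 3) = Pow(6, 3) = 216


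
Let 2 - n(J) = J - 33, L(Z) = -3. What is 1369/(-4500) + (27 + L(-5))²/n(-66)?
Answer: 2453731/454500 ≈ 5.3988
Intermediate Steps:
n(J) = 35 - J (n(J) = 2 - (J - 33) = 2 - (-33 + J) = 2 + (33 - J) = 35 - J)
1369/(-4500) + (27 + L(-5))²/n(-66) = 1369/(-4500) + (27 - 3)²/(35 - 1*(-66)) = 1369*(-1/4500) + 24²/(35 + 66) = -1369/4500 + 576/101 = 2453731/454500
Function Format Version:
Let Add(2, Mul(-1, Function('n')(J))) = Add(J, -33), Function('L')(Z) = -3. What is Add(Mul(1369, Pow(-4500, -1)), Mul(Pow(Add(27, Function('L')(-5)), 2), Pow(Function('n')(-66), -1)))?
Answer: Rational(2453731, 454500) ≈ 5.3988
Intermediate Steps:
Function('n')(J) = Add(35, Mul(-1, J)) (Function('n')(J) = Add(2, Mul(-1, Add(J, -33))) = Add(2, Mul(-1, Add(-33, J))) = Add(2, Add(33, Mul(-1, J))) = Add(35, Mul(-1, J)))
Add(Mul(1369, Pow(-4500, -1)), Mul(Pow(Add(27, Function('L')(-5)), 2), Pow(Function('n')(-66), -1))) = Add(Mul(1369, Pow(-4500, -1)), Mul(Pow(Add(27, -3), 2), Pow(Add(35, Mul(-1, -66)), -1))) = Add(Mul(1369, Rational(-1, 4500)), Mul(Pow(24, 2), Pow(Add(35, 66), -1))) = Add(Rational(-1369, 4500), Mul(576, Pow(101, -1))) = Add(Rational(-1369, 4500), Mul(576, Rational(1, 101))) = Add(Rational(-1369, 4500), Rational(576, 101)) = Rational(2453731, 454500)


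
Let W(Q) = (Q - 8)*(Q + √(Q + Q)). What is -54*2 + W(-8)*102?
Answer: 12948 - 6528*I ≈ 12948.0 - 6528.0*I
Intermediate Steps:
W(Q) = (-8 + Q)*(Q + √2*√Q) (W(Q) = (-8 + Q)*(Q + √(2*Q)) = (-8 + Q)*(Q + √2*√Q))
-54*2 + W(-8)*102 = -54*2 + ((-8)² - 8*(-8) + √2*(-8)^(3/2) - 8*√2*√(-8))*102 = -108 + (64 + 64 + √2*(-16*I*√2) - 8*√2*2*I*√2)*102 = -108 + (64 + 64 - 32*I - 32*I)*102 = -108 + (128 - 64*I)*102 = -108 + (13056 - 6528*I) = 12948 - 6528*I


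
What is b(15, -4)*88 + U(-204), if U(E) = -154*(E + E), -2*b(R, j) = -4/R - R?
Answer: 952556/15 ≈ 63504.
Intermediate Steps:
b(R, j) = R/2 + 2/R (b(R, j) = -(-4/R - R)/2 = -(-R - 4/R)/2 = R/2 + 2/R)
U(E) = -308*E
b(15, -4)*88 + U(-204) = ((1/2)*15 + 2/15)*88 - 308*(-204) = (15/2 + 2*(1/15))*88 + 62832 = (15/2 + 2/15)*88 + 62832 = (229/30)*88 + 62832 = 10076/15 + 62832 = 952556/15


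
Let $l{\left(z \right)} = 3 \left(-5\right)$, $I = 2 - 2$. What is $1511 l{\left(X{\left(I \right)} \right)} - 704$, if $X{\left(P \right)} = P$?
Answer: $-23369$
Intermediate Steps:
$I = 0$ ($I = 2 - 2 = 0$)
$l{\left(z \right)} = -15$
$1511 l{\left(X{\left(I \right)} \right)} - 704 = 1511 \left(-15\right) - 704 = -22665 - 704 = -23369$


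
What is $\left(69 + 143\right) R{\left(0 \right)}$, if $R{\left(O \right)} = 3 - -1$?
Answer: $848$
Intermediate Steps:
$R{\left(O \right)} = 4$ ($R{\left(O \right)} = 3 + 1 = 4$)
$\left(69 + 143\right) R{\left(0 \right)} = \left(69 + 143\right) 4 = 212 \cdot 4 = 848$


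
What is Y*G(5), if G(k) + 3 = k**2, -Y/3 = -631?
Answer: 41646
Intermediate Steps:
Y = 1893 (Y = -3*(-631) = 1893)
G(k) = -3 + k**2
Y*G(5) = 1893*(-3 + 5**2) = 1893*(-3 + 25) = 1893*22 = 41646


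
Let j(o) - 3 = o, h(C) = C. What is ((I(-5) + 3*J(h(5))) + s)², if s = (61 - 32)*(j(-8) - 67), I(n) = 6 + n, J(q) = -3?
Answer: 4393216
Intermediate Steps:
j(o) = 3 + o
s = -2088 (s = (61 - 32)*((3 - 8) - 67) = 29*(-5 - 67) = 29*(-72) = -2088)
((I(-5) + 3*J(h(5))) + s)² = (((6 - 5) + 3*(-3)) - 2088)² = ((1 - 9) - 2088)² = (-8 - 2088)² = (-2096)² = 4393216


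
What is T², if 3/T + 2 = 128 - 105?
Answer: 1/49 ≈ 0.020408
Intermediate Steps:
T = ⅐ (T = 3/(-2 + (128 - 105)) = 3/(-2 + 23) = 3/21 = 3*(1/21) = ⅐ ≈ 0.14286)
T² = (⅐)² = 1/49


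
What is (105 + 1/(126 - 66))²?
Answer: 39702601/3600 ≈ 11029.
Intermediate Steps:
(105 + 1/(126 - 66))² = (105 + 1/60)² = (6301/60)² = 39702601/3600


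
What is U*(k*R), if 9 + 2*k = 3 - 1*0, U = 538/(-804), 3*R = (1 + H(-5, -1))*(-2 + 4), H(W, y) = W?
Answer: -1076/201 ≈ -5.3532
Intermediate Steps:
R = -8/3 (R = ((1 - 5)*(-2 + 4))/3 = (-4*2)/3 = (⅓)*(-8) = -8/3 ≈ -2.6667)
U = -269/402 (U = 538*(-1/804) = -269/402 ≈ -0.66915)
k = -3 (k = -9/2 + (3 - 1*0)/2 = -9/2 + (3 + 0)/2 = -9/2 + (½)*3 = -9/2 + 3/2 = -3)
U*(k*R) = -(-269)*(-8)/(134*3) = -269/402*8 = -1076/201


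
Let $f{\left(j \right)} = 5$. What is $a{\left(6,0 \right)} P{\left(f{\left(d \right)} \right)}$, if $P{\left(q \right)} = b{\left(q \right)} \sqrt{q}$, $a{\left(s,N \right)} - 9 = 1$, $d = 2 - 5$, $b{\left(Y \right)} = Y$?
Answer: $50 \sqrt{5} \approx 111.8$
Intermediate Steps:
$d = -3$ ($d = 2 - 5 = -3$)
$a{\left(s,N \right)} = 10$ ($a{\left(s,N \right)} = 9 + 1 = 10$)
$P{\left(q \right)} = q^{\frac{3}{2}}$ ($P{\left(q \right)} = q \sqrt{q} = q^{\frac{3}{2}}$)
$a{\left(6,0 \right)} P{\left(f{\left(d \right)} \right)} = 10 \cdot 5^{\frac{3}{2}} = 10 \cdot 5 \sqrt{5} = 50 \sqrt{5}$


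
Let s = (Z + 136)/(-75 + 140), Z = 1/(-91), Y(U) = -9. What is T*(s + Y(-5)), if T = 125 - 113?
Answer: -98064/1183 ≈ -82.894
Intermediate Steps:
T = 12
Z = -1/91 ≈ -0.010989
s = 2475/1183 (s = (-1/91 + 136)/(-75 + 140) = (12375/91)/65 = (12375/91)*(1/65) = 2475/1183 ≈ 2.0921)
T*(s + Y(-5)) = 12*(2475/1183 - 9) = 12*(-8172/1183) = -98064/1183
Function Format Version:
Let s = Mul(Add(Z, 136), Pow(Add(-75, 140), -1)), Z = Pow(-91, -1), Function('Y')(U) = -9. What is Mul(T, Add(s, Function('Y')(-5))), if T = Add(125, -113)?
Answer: Rational(-98064, 1183) ≈ -82.894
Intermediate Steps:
T = 12
Z = Rational(-1, 91) ≈ -0.010989
s = Rational(2475, 1183) (s = Mul(Add(Rational(-1, 91), 136), Pow(Add(-75, 140), -1)) = Mul(Rational(12375, 91), Pow(65, -1)) = Mul(Rational(12375, 91), Rational(1, 65)) = Rational(2475, 1183) ≈ 2.0921)
Mul(T, Add(s, Function('Y')(-5))) = Mul(12, Add(Rational(2475, 1183), -9)) = Mul(12, Rational(-8172, 1183)) = Rational(-98064, 1183)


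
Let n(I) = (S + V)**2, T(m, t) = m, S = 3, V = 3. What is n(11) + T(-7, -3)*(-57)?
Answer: 435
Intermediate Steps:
n(I) = 36 (n(I) = (3 + 3)**2 = 6**2 = 36)
n(11) + T(-7, -3)*(-57) = 36 - 7*(-57) = 36 + 399 = 435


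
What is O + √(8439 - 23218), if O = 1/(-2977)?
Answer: -1/2977 + I*√14779 ≈ -0.00033591 + 121.57*I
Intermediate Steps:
O = -1/2977 ≈ -0.00033591
O + √(8439 - 23218) = -1/2977 + √(8439 - 23218) = -1/2977 + √(-14779) = -1/2977 + I*√14779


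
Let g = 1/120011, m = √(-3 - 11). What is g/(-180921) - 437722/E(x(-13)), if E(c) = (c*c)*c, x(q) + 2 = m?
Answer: (-√14 - 4752021679780829*I)/(21712510131*(√14 + 38*I)) ≈ -5704.2 - 561.66*I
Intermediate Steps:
m = I*√14 (m = √(-14) = I*√14 ≈ 3.7417*I)
x(q) = -2 + I*√14
g = 1/120011 ≈ 8.3326e-6
E(c) = c³ (E(c) = c²*c = c³)
g/(-180921) - 437722/E(x(-13)) = (1/120011)/(-180921) - 437722/(-2 + I*√14)³ = (1/120011)*(-1/180921) - 437722/(-2 + I*√14)³ = -1/21712510131 - 437722/(-2 + I*√14)³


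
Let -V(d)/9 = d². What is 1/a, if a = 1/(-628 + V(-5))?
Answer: -853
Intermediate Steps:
V(d) = -9*d²
a = -1/853 (a = 1/(-628 - 9*(-5)²) = 1/(-628 - 9*25) = 1/(-628 - 225) = 1/(-853) = -1/853 ≈ -0.0011723)
1/a = 1/(-1/853) = -853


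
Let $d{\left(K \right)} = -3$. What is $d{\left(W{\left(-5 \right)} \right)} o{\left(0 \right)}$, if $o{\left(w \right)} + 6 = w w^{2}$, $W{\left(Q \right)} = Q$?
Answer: $18$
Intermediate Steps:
$o{\left(w \right)} = -6 + w^{3}$ ($o{\left(w \right)} = -6 + w w^{2} = -6 + w^{3}$)
$d{\left(W{\left(-5 \right)} \right)} o{\left(0 \right)} = - 3 \left(-6 + 0^{3}\right) = - 3 \left(-6 + 0\right) = \left(-3\right) \left(-6\right) = 18$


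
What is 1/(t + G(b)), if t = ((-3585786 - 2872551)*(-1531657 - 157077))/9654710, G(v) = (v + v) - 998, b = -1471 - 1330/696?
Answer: 839959770/945545303271271 ≈ 8.8833e-7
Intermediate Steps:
b = -512573/348 (b = -1471 - 1330/696 = -1471 - 1*665/348 = -1471 - 665/348 = -512573/348 ≈ -1472.9)
G(v) = -998 + 2*v (G(v) = 2*v - 998 = -998 + 2*v)
t = 5453206637679/4827355 (t = -6458337*(-1688734)*(1/9654710) = 10906413275358*(1/9654710) = 5453206637679/4827355 ≈ 1.1296e+6)
1/(t + G(b)) = 1/(5453206637679/4827355 + (-998 + 2*(-512573/348))) = 1/(5453206637679/4827355 + (-998 - 512573/174)) = 1/(5453206637679/4827355 - 686225/174) = 1/(945545303271271/839959770) = 839959770/945545303271271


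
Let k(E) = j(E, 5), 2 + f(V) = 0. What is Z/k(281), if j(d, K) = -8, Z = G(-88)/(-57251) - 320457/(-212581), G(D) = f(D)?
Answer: -18346908869/97363798648 ≈ -0.18844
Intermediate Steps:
f(V) = -2 (f(V) = -2 + 0 = -2)
G(D) = -2
Z = 18346908869/12170474831 (Z = -2/(-57251) - 320457/(-212581) = -2*(-1/57251) - 320457*(-1/212581) = 2/57251 + 320457/212581 = 18346908869/12170474831 ≈ 1.5075)
k(E) = -8
Z/k(281) = (18346908869/12170474831)/(-8) = (18346908869/12170474831)*(-⅛) = -18346908869/97363798648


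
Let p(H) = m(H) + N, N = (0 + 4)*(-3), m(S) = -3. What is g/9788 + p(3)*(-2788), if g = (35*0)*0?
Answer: 41820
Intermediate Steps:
g = 0 (g = 0*0 = 0)
N = -12 (N = 4*(-3) = -12)
p(H) = -15 (p(H) = -3 - 12 = -15)
g/9788 + p(3)*(-2788) = 0/9788 - 15*(-2788) = 0*(1/9788) + 41820 = 0 + 41820 = 41820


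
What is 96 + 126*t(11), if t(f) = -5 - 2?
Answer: -786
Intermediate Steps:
t(f) = -7
96 + 126*t(11) = 96 + 126*(-7) = 96 - 882 = -786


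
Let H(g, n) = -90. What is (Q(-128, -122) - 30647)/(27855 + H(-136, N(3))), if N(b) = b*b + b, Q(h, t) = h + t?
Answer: -3433/3085 ≈ -1.1128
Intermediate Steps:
N(b) = b + b**2 (N(b) = b**2 + b = b + b**2)
(Q(-128, -122) - 30647)/(27855 + H(-136, N(3))) = ((-128 - 122) - 30647)/(27855 - 90) = (-250 - 30647)/27765 = -30897*1/27765 = -3433/3085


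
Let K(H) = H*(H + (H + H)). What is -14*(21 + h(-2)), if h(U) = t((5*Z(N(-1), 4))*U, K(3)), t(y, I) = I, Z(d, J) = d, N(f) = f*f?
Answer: -672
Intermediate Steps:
N(f) = f**2
K(H) = 3*H**2 (K(H) = H*(H + 2*H) = H*(3*H) = 3*H**2)
h(U) = 27 (h(U) = 3*3**2 = 3*9 = 27)
-14*(21 + h(-2)) = -14*(21 + 27) = -14*48 = -672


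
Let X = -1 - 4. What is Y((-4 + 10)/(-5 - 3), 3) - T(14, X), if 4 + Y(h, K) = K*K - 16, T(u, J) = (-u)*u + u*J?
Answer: 255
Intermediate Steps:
X = -5
T(u, J) = -u**2 + J*u
Y(h, K) = -20 + K**2 (Y(h, K) = -4 + (K*K - 16) = -4 + (K**2 - 16) = -4 + (-16 + K**2) = -20 + K**2)
Y((-4 + 10)/(-5 - 3), 3) - T(14, X) = (-20 + 3**2) - 14*(-5 - 1*14) = (-20 + 9) - 14*(-5 - 14) = -11 - 14*(-19) = -11 - 1*(-266) = -11 + 266 = 255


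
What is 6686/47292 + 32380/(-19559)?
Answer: -700271743/462492114 ≈ -1.5141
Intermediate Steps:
6686/47292 + 32380/(-19559) = 6686*(1/47292) + 32380*(-1/19559) = 3343/23646 - 32380/19559 = -700271743/462492114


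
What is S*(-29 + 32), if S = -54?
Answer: -162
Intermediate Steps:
S*(-29 + 32) = -54*(-29 + 32) = -54*3 = -162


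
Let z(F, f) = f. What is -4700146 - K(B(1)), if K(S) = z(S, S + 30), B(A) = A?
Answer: -4700177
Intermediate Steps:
K(S) = 30 + S (K(S) = S + 30 = 30 + S)
-4700146 - K(B(1)) = -4700146 - (30 + 1) = -4700146 - 1*31 = -4700146 - 31 = -4700177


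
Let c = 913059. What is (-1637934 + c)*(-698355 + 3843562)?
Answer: -2279881924125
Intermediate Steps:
(-1637934 + c)*(-698355 + 3843562) = (-1637934 + 913059)*(-698355 + 3843562) = -724875*3145207 = -2279881924125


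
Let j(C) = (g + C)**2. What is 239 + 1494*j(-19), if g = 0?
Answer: 539573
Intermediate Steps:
j(C) = C**2 (j(C) = (0 + C)**2 = C**2)
239 + 1494*j(-19) = 239 + 1494*(-19)**2 = 239 + 1494*361 = 239 + 539334 = 539573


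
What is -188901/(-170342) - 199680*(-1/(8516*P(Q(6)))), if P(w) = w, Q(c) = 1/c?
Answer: 51423006069/362658118 ≈ 141.79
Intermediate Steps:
-188901/(-170342) - 199680*(-1/(8516*P(Q(6)))) = -188901/(-170342) - 199680/((-8516/6)) = -188901*(-1/170342) - 199680/((-8516*⅙)) = 188901/170342 - 199680/(-4258/3) = 188901/170342 - 199680*(-3/4258) = 188901/170342 + 299520/2129 = 51423006069/362658118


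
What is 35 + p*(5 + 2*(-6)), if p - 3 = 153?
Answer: -1057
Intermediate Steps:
p = 156 (p = 3 + 153 = 156)
35 + p*(5 + 2*(-6)) = 35 + 156*(5 + 2*(-6)) = 35 + 156*(5 - 12) = 35 + 156*(-7) = 35 - 1092 = -1057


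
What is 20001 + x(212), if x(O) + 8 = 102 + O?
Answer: 20307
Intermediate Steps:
x(O) = 94 + O (x(O) = -8 + (102 + O) = 94 + O)
20001 + x(212) = 20001 + (94 + 212) = 20001 + 306 = 20307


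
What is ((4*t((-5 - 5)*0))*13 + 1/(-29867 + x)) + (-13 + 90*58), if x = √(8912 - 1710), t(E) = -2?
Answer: 4552031545294/892030487 - √7202/892030487 ≈ 5103.0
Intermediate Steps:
x = √7202 ≈ 84.865
((4*t((-5 - 5)*0))*13 + 1/(-29867 + x)) + (-13 + 90*58) = ((4*(-2))*13 + 1/(-29867 + √7202)) + (-13 + 90*58) = (-8*13 + 1/(-29867 + √7202)) + (-13 + 5220) = (-104 + 1/(-29867 + √7202)) + 5207 = 5103 + 1/(-29867 + √7202)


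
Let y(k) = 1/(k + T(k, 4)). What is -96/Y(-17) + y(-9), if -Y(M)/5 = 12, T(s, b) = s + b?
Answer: 107/70 ≈ 1.5286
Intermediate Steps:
T(s, b) = b + s
Y(M) = -60 (Y(M) = -5*12 = -60)
y(k) = 1/(4 + 2*k) (y(k) = 1/(k + (4 + k)) = 1/(4 + 2*k))
-96/Y(-17) + y(-9) = -96/(-60) + 1/(2*(2 - 9)) = -96*(-1/60) + (½)/(-7) = 8/5 + (½)*(-⅐) = 8/5 - 1/14 = 107/70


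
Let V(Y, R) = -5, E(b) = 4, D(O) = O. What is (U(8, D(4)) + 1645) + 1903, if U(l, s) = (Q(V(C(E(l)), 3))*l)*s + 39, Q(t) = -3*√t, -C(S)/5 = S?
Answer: 3587 - 96*I*√5 ≈ 3587.0 - 214.66*I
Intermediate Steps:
C(S) = -5*S
U(l, s) = 39 - 3*I*l*s*√5 (U(l, s) = ((-3*I*√5)*l)*s + 39 = (-3*I*l*√5)*s + 39 = -3*I*l*s*√5 + 39 = 39 - 3*I*l*s*√5)
(U(8, D(4)) + 1645) + 1903 = ((39 - 3*I*8*4*√5) + 1645) + 1903 = ((39 - 96*I*√5) + 1645) + 1903 = (1684 - 96*I*√5) + 1903 = 3587 - 96*I*√5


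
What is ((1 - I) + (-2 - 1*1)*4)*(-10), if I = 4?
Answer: 150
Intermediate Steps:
((1 - I) + (-2 - 1*1)*4)*(-10) = ((1 - 1*4) + (-2 - 1*1)*4)*(-10) = ((1 - 4) + (-2 - 1)*4)*(-10) = (-3 - 3*4)*(-10) = (-3 - 12)*(-10) = -15*(-10) = 150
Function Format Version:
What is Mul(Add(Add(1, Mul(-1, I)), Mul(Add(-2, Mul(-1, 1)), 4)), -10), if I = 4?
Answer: 150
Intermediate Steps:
Mul(Add(Add(1, Mul(-1, I)), Mul(Add(-2, Mul(-1, 1)), 4)), -10) = Mul(Add(Add(1, Mul(-1, 4)), Mul(Add(-2, Mul(-1, 1)), 4)), -10) = Mul(Add(Add(1, -4), Mul(Add(-2, -1), 4)), -10) = Mul(Add(-3, Mul(-3, 4)), -10) = Mul(Add(-3, -12), -10) = Mul(-15, -10) = 150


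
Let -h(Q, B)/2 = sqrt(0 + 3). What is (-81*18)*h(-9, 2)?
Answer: 2916*sqrt(3) ≈ 5050.7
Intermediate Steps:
h(Q, B) = -2*sqrt(3) (h(Q, B) = -2*sqrt(0 + 3) = -2*sqrt(3))
(-81*18)*h(-9, 2) = (-81*18)*(-2*sqrt(3)) = -(-2916)*sqrt(3) = 2916*sqrt(3)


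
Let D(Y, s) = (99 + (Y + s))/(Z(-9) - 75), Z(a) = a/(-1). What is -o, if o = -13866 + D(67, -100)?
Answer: 13867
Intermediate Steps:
Z(a) = -a (Z(a) = a*(-1) = -a)
D(Y, s) = -3/2 - Y/66 - s/66 (D(Y, s) = (99 + (Y + s))/(-1*(-9) - 75) = (99 + Y + s)/(9 - 75) = (99 + Y + s)/(-66) = (99 + Y + s)*(-1/66) = -3/2 - Y/66 - s/66)
o = -13867 (o = -13866 + (-3/2 - 1/66*67 - 1/66*(-100)) = -13866 + (-3/2 - 67/66 + 50/33) = -13866 - 1 = -13867)
-o = -1*(-13867) = 13867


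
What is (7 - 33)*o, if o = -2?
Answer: 52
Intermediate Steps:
(7 - 33)*o = (7 - 33)*(-2) = -26*(-2) = 52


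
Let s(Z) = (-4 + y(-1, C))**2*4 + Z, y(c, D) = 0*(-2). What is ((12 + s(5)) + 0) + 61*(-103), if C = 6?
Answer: -6202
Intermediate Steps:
y(c, D) = 0
s(Z) = 64 + Z (s(Z) = (-4 + 0)**2*4 + Z = (-4)**2*4 + Z = 16*4 + Z = 64 + Z)
((12 + s(5)) + 0) + 61*(-103) = ((12 + (64 + 5)) + 0) + 61*(-103) = ((12 + 69) + 0) - 6283 = (81 + 0) - 6283 = 81 - 6283 = -6202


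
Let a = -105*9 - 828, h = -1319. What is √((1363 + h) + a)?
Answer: I*√1729 ≈ 41.581*I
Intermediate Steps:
a = -1773 (a = -945 - 828 = -1773)
√((1363 + h) + a) = √((1363 - 1319) - 1773) = √(44 - 1773) = √(-1729) = I*√1729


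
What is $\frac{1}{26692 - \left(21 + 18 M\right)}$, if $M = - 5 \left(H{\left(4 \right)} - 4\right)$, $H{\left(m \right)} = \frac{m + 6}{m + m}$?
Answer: $\frac{2}{52847} \approx 3.7845 \cdot 10^{-5}$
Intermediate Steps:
$H{\left(m \right)} = \frac{6 + m}{2 m}$
$M = \frac{55}{4}$ ($M = - 5 \left(\frac{6 + 4}{2 \cdot 4} - 4\right) = - 5 \left(\frac{1}{2} \cdot \frac{1}{4} \cdot 10 - 4\right) = - 5 \left(\frac{5}{4} - 4\right) = \left(-5\right) \left(- \frac{11}{4}\right) = \frac{55}{4} \approx 13.75$)
$\frac{1}{26692 - \left(21 + 18 M\right)} = \frac{1}{26692 - \frac{537}{2}} = \frac{1}{\frac{52847}{2}} = \frac{2}{52847}$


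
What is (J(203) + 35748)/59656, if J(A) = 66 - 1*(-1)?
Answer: 35815/59656 ≈ 0.60036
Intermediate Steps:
J(A) = 67 (J(A) = 66 + 1 = 67)
(J(203) + 35748)/59656 = (67 + 35748)/59656 = 35815*(1/59656) = 35815/59656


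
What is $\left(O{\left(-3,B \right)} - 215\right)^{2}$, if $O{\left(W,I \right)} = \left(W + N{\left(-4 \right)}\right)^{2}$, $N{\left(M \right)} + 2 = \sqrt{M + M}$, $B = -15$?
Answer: $38404 + 7920 i \sqrt{2} \approx 38404.0 + 11201.0 i$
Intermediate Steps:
$N{\left(M \right)} = -2 + \sqrt{2} \sqrt{M}$ ($N{\left(M \right)} = -2 + \sqrt{M + M} = -2 + \sqrt{2 M} = -2 + \sqrt{2} \sqrt{M}$)
$O{\left(W,I \right)} = \left(-2 + W + 2 i \sqrt{2}\right)^{2}$ ($O{\left(W,I \right)} = \left(W - \left(2 - \sqrt{2} \sqrt{-4}\right)\right)^{2} = \left(W - \left(2 - \sqrt{2} \cdot 2 i\right)\right)^{2} = \left(W - \left(2 - 2 i \sqrt{2}\right)\right)^{2} = \left(-2 + W + 2 i \sqrt{2}\right)^{2}$)
$\left(O{\left(-3,B \right)} - 215\right)^{2} = \left(\left(-2 - 3 + 2 i \sqrt{2}\right)^{2} - 215\right)^{2} = \left(\left(-5 + 2 i \sqrt{2}\right)^{2} - 215\right)^{2} = \left(-215 + \left(-5 + 2 i \sqrt{2}\right)^{2}\right)^{2}$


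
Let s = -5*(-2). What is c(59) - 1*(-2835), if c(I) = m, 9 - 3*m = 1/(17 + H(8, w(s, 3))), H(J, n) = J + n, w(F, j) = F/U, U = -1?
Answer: 127709/45 ≈ 2838.0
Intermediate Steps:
s = 10
w(F, j) = -F (w(F, j) = F/(-1) = F*(-1) = -F)
m = 134/45 (m = 3 - 1/(3*(17 + (8 - 1*10))) = 3 - 1/(3*(17 + (8 - 10))) = 3 - 1/(3*(17 - 2)) = 3 - 1/3/15 = 3 - 1/3*1/15 = 3 - 1/45 = 134/45 ≈ 2.9778)
c(I) = 134/45
c(59) - 1*(-2835) = 134/45 - 1*(-2835) = 134/45 + 2835 = 127709/45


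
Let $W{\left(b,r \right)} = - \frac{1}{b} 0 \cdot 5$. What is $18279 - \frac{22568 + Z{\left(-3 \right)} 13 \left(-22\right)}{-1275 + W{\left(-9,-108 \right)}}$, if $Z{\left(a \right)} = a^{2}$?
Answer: $\frac{23325719}{1275} \approx 18295.0$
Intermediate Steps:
$W{\left(b,r \right)} = 0$ ($W{\left(b,r \right)} = 0 \cdot 5 = 0$)
$18279 - \frac{22568 + Z{\left(-3 \right)} 13 \left(-22\right)}{-1275 + W{\left(-9,-108 \right)}} = 18279 - \frac{22568 + \left(-3\right)^{2} \cdot 13 \left(-22\right)}{-1275 + 0} = 18279 - \frac{22568 + 9 \cdot 13 \left(-22\right)}{-1275} = 18279 - \left(22568 + 117 \left(-22\right)\right) \left(- \frac{1}{1275}\right) = 18279 - \left(22568 - 2574\right) \left(- \frac{1}{1275}\right) = 18279 - 19994 \left(- \frac{1}{1275}\right) = 18279 - - \frac{19994}{1275} = 18279 + \frac{19994}{1275} = \frac{23325719}{1275}$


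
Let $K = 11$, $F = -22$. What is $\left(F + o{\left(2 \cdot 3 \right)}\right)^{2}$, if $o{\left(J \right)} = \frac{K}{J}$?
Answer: $\frac{14641}{36} \approx 406.69$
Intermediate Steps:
$o{\left(J \right)} = \frac{11}{J}$
$\left(F + o{\left(2 \cdot 3 \right)}\right)^{2} = \left(-22 + \frac{11}{2 \cdot 3}\right)^{2} = \left(-22 + \frac{11}{6}\right)^{2} = \left(- \frac{121}{6}\right)^{2} = \frac{14641}{36}$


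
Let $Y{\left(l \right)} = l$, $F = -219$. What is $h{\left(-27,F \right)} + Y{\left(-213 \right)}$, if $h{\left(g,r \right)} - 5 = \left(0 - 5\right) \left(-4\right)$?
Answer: $-188$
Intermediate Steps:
$h{\left(g,r \right)} = 25$ ($h{\left(g,r \right)} = 5 + \left(0 - 5\right) \left(-4\right) = 5 - -20 = 5 + 20 = 25$)
$h{\left(-27,F \right)} + Y{\left(-213 \right)} = 25 - 213 = -188$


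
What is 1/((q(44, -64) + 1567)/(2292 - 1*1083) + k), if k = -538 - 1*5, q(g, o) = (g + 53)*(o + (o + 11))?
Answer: -1209/666269 ≈ -0.0018146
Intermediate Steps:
q(g, o) = (11 + 2*o)*(53 + g) (q(g, o) = (53 + g)*(o + (11 + o)) = (53 + g)*(11 + 2*o) = (11 + 2*o)*(53 + g))
k = -543 (k = -538 - 5 = -543)
1/((q(44, -64) + 1567)/(2292 - 1*1083) + k) = 1/(((583 + 11*44 + 106*(-64) + 2*44*(-64)) + 1567)/(2292 - 1*1083) - 543) = 1/(((583 + 484 - 6784 - 5632) + 1567)/(2292 - 1083) - 543) = 1/((-11349 + 1567)/1209 - 543) = 1/(-9782*1/1209 - 543) = 1/(-9782/1209 - 543) = 1/(-666269/1209) = -1209/666269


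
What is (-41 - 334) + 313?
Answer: -62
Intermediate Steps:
(-41 - 334) + 313 = -375 + 313 = -62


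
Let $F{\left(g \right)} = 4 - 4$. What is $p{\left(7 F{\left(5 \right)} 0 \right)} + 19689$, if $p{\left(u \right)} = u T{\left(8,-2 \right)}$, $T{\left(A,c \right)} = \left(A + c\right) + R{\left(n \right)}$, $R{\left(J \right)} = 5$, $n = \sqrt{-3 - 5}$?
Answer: $19689$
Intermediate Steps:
$n = 2 i \sqrt{2}$ ($n = \sqrt{-8} = 2 i \sqrt{2} \approx 2.8284 i$)
$T{\left(A,c \right)} = 5 + A + c$ ($T{\left(A,c \right)} = \left(A + c\right) + 5 = 5 + A + c$)
$F{\left(g \right)} = 0$ ($F{\left(g \right)} = 4 - 4 = 0$)
$p{\left(u \right)} = 11 u$ ($p{\left(u \right)} = u \left(5 + 8 - 2\right) = u 11 = 11 u$)
$p{\left(7 F{\left(5 \right)} 0 \right)} + 19689 = 11 \cdot 7 \cdot 0 \cdot 0 + 19689 = 11 \cdot 0 \cdot 0 + 19689 = 11 \cdot 0 + 19689 = 0 + 19689 = 19689$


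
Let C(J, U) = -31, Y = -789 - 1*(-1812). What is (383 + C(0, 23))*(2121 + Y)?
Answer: 1106688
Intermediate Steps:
Y = 1023 (Y = -789 + 1812 = 1023)
(383 + C(0, 23))*(2121 + Y) = (383 - 31)*(2121 + 1023) = 352*3144 = 1106688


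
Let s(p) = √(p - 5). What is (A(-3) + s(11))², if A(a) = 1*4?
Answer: (4 + √6)² ≈ 41.596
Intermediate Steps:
A(a) = 4
s(p) = √(-5 + p)
(A(-3) + s(11))² = (4 + √(-5 + 11))² = (4 + √6)²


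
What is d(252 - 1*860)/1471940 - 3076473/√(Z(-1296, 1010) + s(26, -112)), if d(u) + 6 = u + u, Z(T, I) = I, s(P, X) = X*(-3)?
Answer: -611/735970 - 3076473*√1346/1346 ≈ -83855.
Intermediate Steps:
s(P, X) = -3*X
d(u) = -6 + 2*u (d(u) = -6 + (u + u) = -6 + 2*u)
d(252 - 1*860)/1471940 - 3076473/√(Z(-1296, 1010) + s(26, -112)) = (-6 + 2*(252 - 1*860))/1471940 - 3076473/√(1010 - 3*(-112)) = (-6 + 2*(252 - 860))*(1/1471940) - 3076473/√(1010 + 336) = (-6 + 2*(-608))*(1/1471940) - 3076473*√1346/1346 = (-6 - 1216)*(1/1471940) - 3076473*√1346/1346 = -1222*1/1471940 - 3076473*√1346/1346 = -611/735970 - 3076473*√1346/1346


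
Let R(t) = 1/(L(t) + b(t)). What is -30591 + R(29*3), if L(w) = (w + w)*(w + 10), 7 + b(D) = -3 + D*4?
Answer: -526654655/17216 ≈ -30591.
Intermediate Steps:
b(D) = -10 + 4*D (b(D) = -7 + (-3 + D*4) = -7 + (-3 + 4*D) = -10 + 4*D)
L(w) = 2*w*(10 + w) (L(w) = (2*w)*(10 + w) = 2*w*(10 + w))
R(t) = 1/(-10 + 4*t + 2*t*(10 + t)) (R(t) = 1/(2*t*(10 + t) + (-10 + 4*t)) = 1/(-10 + 4*t + 2*t*(10 + t)))
-30591 + R(29*3) = -30591 + 1/(2*(-5 + (29*3)² + 12*(29*3))) = -30591 + 1/(2*(-5 + 87² + 12*87)) = -30591 + 1/(2*(-5 + 7569 + 1044)) = -30591 + (½)/8608 = -30591 + (½)*(1/8608) = -30591 + 1/17216 = -526654655/17216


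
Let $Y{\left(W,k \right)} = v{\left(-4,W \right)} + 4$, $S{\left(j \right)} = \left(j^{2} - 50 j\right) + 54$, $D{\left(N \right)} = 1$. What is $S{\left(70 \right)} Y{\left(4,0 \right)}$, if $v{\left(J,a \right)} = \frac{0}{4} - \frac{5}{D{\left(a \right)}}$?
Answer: $-1454$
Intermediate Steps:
$S{\left(j \right)} = 54 + j^{2} - 50 j$
$v{\left(J,a \right)} = -5$ ($v{\left(J,a \right)} = \frac{0}{4} - \frac{5}{1} = 0 \cdot \frac{1}{4} - 5 = 0 - 5 = -5$)
$Y{\left(W,k \right)} = -1$ ($Y{\left(W,k \right)} = -5 + 4 = -1$)
$S{\left(70 \right)} Y{\left(4,0 \right)} = \left(54 + 70^{2} - 3500\right) \left(-1\right) = \left(54 + 4900 - 3500\right) \left(-1\right) = 1454 \left(-1\right) = -1454$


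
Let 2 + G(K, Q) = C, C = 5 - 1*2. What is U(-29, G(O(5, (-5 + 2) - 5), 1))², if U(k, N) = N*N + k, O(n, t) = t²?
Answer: 784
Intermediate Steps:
C = 3 (C = 5 - 2 = 3)
G(K, Q) = 1 (G(K, Q) = -2 + 3 = 1)
U(k, N) = k + N² (U(k, N) = N² + k = k + N²)
U(-29, G(O(5, (-5 + 2) - 5), 1))² = (-29 + 1²)² = (-29 + 1)² = (-28)² = 784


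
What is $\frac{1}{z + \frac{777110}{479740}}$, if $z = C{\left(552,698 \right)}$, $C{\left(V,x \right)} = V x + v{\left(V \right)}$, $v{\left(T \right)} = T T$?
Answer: $\frac{47974}{33102137711} \approx 1.4493 \cdot 10^{-6}$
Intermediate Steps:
$v{\left(T \right)} = T^{2}$
$C{\left(V,x \right)} = V^{2} + V x$ ($C{\left(V,x \right)} = V x + V^{2} = V^{2} + V x$)
$z = 690000$ ($z = 552 \left(552 + 698\right) = 552 \cdot 1250 = 690000$)
$\frac{1}{z + \frac{777110}{479740}} = \frac{1}{690000 + \frac{777110}{479740}} = \frac{1}{690000 + 777110 \cdot \frac{1}{479740}} = \frac{1}{690000 + \frac{77711}{47974}} = \frac{1}{\frac{33102137711}{47974}} = \frac{47974}{33102137711}$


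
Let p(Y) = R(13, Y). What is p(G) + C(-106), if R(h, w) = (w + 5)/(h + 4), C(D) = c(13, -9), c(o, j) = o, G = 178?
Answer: 404/17 ≈ 23.765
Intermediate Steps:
C(D) = 13
R(h, w) = (5 + w)/(4 + h)
p(Y) = 5/17 + Y/17 (p(Y) = (5 + Y)/(4 + 13) = (5 + Y)/17 = 5/17 + Y/17)
p(G) + C(-106) = (5/17 + (1/17)*178) + 13 = (5/17 + 178/17) + 13 = 183/17 + 13 = 404/17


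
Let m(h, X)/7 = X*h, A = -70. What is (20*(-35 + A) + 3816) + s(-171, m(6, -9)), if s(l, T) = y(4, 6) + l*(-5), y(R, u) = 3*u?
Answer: 2589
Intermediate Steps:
m(h, X) = 7*X*h (m(h, X) = 7*(X*h) = 7*X*h)
s(l, T) = 18 - 5*l (s(l, T) = 3*6 + l*(-5) = 18 - 5*l)
(20*(-35 + A) + 3816) + s(-171, m(6, -9)) = (20*(-35 - 70) + 3816) + (18 - 5*(-171)) = (20*(-105) + 3816) + (18 + 855) = (-2100 + 3816) + 873 = 1716 + 873 = 2589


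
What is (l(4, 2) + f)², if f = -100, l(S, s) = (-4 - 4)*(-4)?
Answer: 4624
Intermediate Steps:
l(S, s) = 32 (l(S, s) = -8*(-4) = 32)
(l(4, 2) + f)² = (32 - 100)² = (-68)² = 4624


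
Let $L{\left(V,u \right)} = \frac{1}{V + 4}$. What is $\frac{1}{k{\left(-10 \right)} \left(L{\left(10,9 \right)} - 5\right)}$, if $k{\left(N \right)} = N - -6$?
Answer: $\frac{7}{138} \approx 0.050725$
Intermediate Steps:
$k{\left(N \right)} = 6 + N$ ($k{\left(N \right)} = N + 6 = 6 + N$)
$L{\left(V,u \right)} = \frac{1}{4 + V}$
$\frac{1}{k{\left(-10 \right)} \left(L{\left(10,9 \right)} - 5\right)} = \frac{1}{\left(6 - 10\right) \left(\frac{1}{4 + 10} - 5\right)} = \frac{1}{\left(-4\right) \left(\frac{1}{14} - 5\right)} = \frac{1}{\left(-4\right) \left(- \frac{69}{14}\right)} = \frac{1}{\frac{138}{7}} = \frac{7}{138}$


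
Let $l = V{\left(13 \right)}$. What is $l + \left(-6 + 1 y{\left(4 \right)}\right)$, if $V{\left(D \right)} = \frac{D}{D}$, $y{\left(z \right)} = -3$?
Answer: $-8$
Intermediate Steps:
$V{\left(D \right)} = 1$
$l = 1$
$l + \left(-6 + 1 y{\left(4 \right)}\right) = 1 + \left(-6 + 1 \left(-3\right)\right) = 1 - 9 = -8$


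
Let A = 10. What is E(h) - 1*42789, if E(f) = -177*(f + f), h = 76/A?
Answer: -227397/5 ≈ -45479.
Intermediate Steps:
h = 38/5 (h = 76/10 = 76*(⅒) = 38/5 ≈ 7.6000)
E(f) = -354*f
E(h) - 1*42789 = -354*38/5 - 1*42789 = -13452/5 - 42789 = -227397/5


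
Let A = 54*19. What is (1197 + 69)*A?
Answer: 1298916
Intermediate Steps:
A = 1026
(1197 + 69)*A = (1197 + 69)*1026 = 1266*1026 = 1298916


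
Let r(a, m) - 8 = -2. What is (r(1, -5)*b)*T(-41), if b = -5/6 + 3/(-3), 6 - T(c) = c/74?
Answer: -5335/74 ≈ -72.095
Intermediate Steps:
T(c) = 6 - c/74
r(a, m) = 6 (r(a, m) = 8 - 2 = 6)
b = -11/6 (b = -5*⅙ + 3*(-⅓) = -⅚ - 1 = -11/6 ≈ -1.8333)
(r(1, -5)*b)*T(-41) = (6*(-11/6))*(6 - 1/74*(-41)) = -11*(6 + 41/74) = -11*485/74 = -5335/74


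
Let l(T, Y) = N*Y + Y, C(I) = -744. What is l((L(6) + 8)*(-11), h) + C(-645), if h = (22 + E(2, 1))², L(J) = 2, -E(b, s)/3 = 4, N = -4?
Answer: -1044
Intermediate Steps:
E(b, s) = -12 (E(b, s) = -3*4 = -12)
h = 100 (h = (22 - 12)² = 10² = 100)
l(T, Y) = -3*Y (l(T, Y) = -4*Y + Y = -3*Y)
l((L(6) + 8)*(-11), h) + C(-645) = -3*100 - 744 = -300 - 744 = -1044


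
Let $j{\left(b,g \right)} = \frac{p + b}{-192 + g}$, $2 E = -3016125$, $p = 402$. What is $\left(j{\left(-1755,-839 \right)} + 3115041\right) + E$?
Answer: $\frac{3313592373}{2062} \approx 1.607 \cdot 10^{6}$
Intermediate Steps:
$E = - \frac{3016125}{2}$ ($E = \frac{1}{2} \left(-3016125\right) = - \frac{3016125}{2} \approx -1.5081 \cdot 10^{6}$)
$j{\left(b,g \right)} = \frac{402 + b}{-192 + g}$
$\left(j{\left(-1755,-839 \right)} + 3115041\right) + E = \left(\frac{402 - 1755}{-192 - 839} + 3115041\right) - \frac{3016125}{2} = \left(\frac{1}{-1031} \left(-1353\right) + 3115041\right) - \frac{3016125}{2} = \left(\left(- \frac{1}{1031}\right) \left(-1353\right) + 3115041\right) - \frac{3016125}{2} = \left(\frac{1353}{1031} + 3115041\right) - \frac{3016125}{2} = \frac{3211608624}{1031} - \frac{3016125}{2} = \frac{3313592373}{2062}$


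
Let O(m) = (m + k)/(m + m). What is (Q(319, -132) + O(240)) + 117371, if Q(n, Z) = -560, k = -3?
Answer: 18689839/160 ≈ 1.1681e+5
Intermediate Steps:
O(m) = (-3 + m)/(2*m) (O(m) = (m - 3)/(m + m) = (-3 + m)/((2*m)) = (-3 + m)*(1/(2*m)) = (-3 + m)/(2*m))
(Q(319, -132) + O(240)) + 117371 = (-560 + (½)*(-3 + 240)/240) + 117371 = (-560 + (½)*(1/240)*237) + 117371 = (-560 + 79/160) + 117371 = -89521/160 + 117371 = 18689839/160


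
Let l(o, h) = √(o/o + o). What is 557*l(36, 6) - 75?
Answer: -75 + 557*√37 ≈ 3313.1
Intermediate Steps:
l(o, h) = √(1 + o)
557*l(36, 6) - 75 = 557*√(1 + 36) - 75 = 557*√37 - 75 = -75 + 557*√37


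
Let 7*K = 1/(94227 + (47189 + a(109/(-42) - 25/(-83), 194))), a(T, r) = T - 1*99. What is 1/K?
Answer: 492623065/498 ≈ 9.8920e+5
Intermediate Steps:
a(T, r) = -99 + T (a(T, r) = T - 99 = -99 + T)
K = 498/492623065 (K = 1/(7*(94227 + (47189 + (-99 + (109/(-42) - 25/(-83)))))) = 1/(7*(94227 + (47189 + (-99 + (109*(-1/42) - 25*(-1/83)))))) = 1/(7*(94227 + (47189 + (-99 + (-109/42 + 25/83))))) = 1/(7*(94227 + (47189 + (-99 - 7997/3486)))) = 1/(7*(94227 + (47189 - 353111/3486))) = 1/(7*(94227 + 164147743/3486)) = 1/(7*(492623065/3486)) = (⅐)*(3486/492623065) = 498/492623065 ≈ 1.0109e-6)
1/K = 1/(498/492623065) = 492623065/498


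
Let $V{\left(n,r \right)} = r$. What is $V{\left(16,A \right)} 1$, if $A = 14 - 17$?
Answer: $-3$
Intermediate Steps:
$A = -3$
$V{\left(16,A \right)} 1 = \left(-3\right) 1 = -3$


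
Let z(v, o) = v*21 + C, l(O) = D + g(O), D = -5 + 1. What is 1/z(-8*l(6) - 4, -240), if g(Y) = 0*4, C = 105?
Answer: 1/693 ≈ 0.0014430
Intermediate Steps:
D = -4
g(Y) = 0
l(O) = -4 (l(O) = -4 + 0 = -4)
z(v, o) = 105 + 21*v (z(v, o) = v*21 + 105 = 21*v + 105 = 105 + 21*v)
1/z(-8*l(6) - 4, -240) = 1/(105 + 21*(-8*(-4) - 4)) = 1/(105 + 21*(32 - 4)) = 1/(105 + 21*28) = 1/(105 + 588) = 1/693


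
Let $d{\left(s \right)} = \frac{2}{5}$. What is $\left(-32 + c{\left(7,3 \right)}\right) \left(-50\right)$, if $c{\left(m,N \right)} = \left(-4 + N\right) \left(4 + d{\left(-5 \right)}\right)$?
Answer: $1820$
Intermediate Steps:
$d{\left(s \right)} = \frac{2}{5}$ ($d{\left(s \right)} = 2 \cdot \frac{1}{5} = \frac{2}{5}$)
$c{\left(m,N \right)} = - \frac{88}{5} + \frac{22 N}{5}$ ($c{\left(m,N \right)} = \left(-4 + N\right) \left(4 + \frac{2}{5}\right) = \left(-4 + N\right) \frac{22}{5} = - \frac{88}{5} + \frac{22 N}{5}$)
$\left(-32 + c{\left(7,3 \right)}\right) \left(-50\right) = \left(-32 + \left(- \frac{88}{5} + \frac{22}{5} \cdot 3\right)\right) \left(-50\right) = \left(-32 + \left(- \frac{88}{5} + \frac{66}{5}\right)\right) \left(-50\right) = \left(-32 - \frac{22}{5}\right) \left(-50\right) = \left(- \frac{182}{5}\right) \left(-50\right) = 1820$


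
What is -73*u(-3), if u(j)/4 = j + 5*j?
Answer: 5256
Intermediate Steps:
u(j) = 24*j (u(j) = 4*(j + 5*j) = 4*(6*j) = 24*j)
-73*u(-3) = -1752*(-3) = -73*(-72) = 5256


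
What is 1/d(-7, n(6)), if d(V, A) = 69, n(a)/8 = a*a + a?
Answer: 1/69 ≈ 0.014493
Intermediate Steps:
n(a) = 8*a + 8*a² (n(a) = 8*(a*a + a) = 8*(a² + a) = 8*(a + a²) = 8*a + 8*a²)
1/d(-7, n(6)) = 1/69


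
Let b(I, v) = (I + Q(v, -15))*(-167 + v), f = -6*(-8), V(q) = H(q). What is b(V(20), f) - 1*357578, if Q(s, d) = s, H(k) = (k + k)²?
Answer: -553690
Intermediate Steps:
H(k) = 4*k² (H(k) = (2*k)² = 4*k²)
V(q) = 4*q²
f = 48
b(I, v) = (-167 + v)*(I + v) (b(I, v) = (I + v)*(-167 + v) = (-167 + v)*(I + v))
b(V(20), f) - 1*357578 = (48² - 668*20² - 167*48 + (4*20²)*48) - 1*357578 = (2304 - 668*400 - 8016 + (4*400)*48) - 357578 = (2304 - 167*1600 - 8016 + 1600*48) - 357578 = (2304 - 267200 - 8016 + 76800) - 357578 = -196112 - 357578 = -553690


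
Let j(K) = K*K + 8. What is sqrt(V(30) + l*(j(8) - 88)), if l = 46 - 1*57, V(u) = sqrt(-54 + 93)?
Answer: sqrt(176 + sqrt(39)) ≈ 13.500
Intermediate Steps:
V(u) = sqrt(39)
j(K) = 8 + K**2 (j(K) = K**2 + 8 = 8 + K**2)
l = -11 (l = 46 - 57 = -11)
sqrt(V(30) + l*(j(8) - 88)) = sqrt(sqrt(39) - 11*((8 + 8**2) - 88)) = sqrt(sqrt(39) - 11*((8 + 64) - 88)) = sqrt(sqrt(39) - 11*(72 - 88)) = sqrt(sqrt(39) - 11*(-16)) = sqrt(sqrt(39) + 176) = sqrt(176 + sqrt(39))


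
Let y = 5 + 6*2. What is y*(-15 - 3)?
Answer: -306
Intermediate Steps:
y = 17 (y = 5 + 12 = 17)
y*(-15 - 3) = 17*(-15 - 3) = 17*(-18) = -306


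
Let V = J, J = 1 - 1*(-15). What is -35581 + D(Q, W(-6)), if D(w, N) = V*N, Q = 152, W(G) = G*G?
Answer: -35005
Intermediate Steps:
W(G) = G²
J = 16 (J = 1 + 15 = 16)
V = 16
D(w, N) = 16*N
-35581 + D(Q, W(-6)) = -35581 + 16*(-6)² = -35581 + 16*36 = -35581 + 576 = -35005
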